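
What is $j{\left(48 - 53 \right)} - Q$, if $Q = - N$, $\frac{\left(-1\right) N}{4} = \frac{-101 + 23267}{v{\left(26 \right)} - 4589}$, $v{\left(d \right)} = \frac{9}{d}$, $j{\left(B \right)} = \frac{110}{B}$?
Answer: $- \frac{215446}{119305} \approx -1.8058$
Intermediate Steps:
$N = \frac{2409264}{119305}$ ($N = - 4 \frac{-101 + 23267}{\frac{9}{26} - 4589} = - 4 \frac{23166}{9 \cdot \frac{1}{26} - 4589} = - 4 \frac{23166}{\frac{9}{26} - 4589} = - 4 \frac{23166}{- \frac{119305}{26}} = - 4 \cdot 23166 \left(- \frac{26}{119305}\right) = \left(-4\right) \left(- \frac{602316}{119305}\right) = \frac{2409264}{119305} \approx 20.194$)
$Q = - \frac{2409264}{119305}$ ($Q = \left(-1\right) \frac{2409264}{119305} = - \frac{2409264}{119305} \approx -20.194$)
$j{\left(48 - 53 \right)} - Q = \frac{110}{48 - 53} - - \frac{2409264}{119305} = \frac{110}{48 - 53} + \frac{2409264}{119305} = \frac{110}{-5} + \frac{2409264}{119305} = 110 \left(- \frac{1}{5}\right) + \frac{2409264}{119305} = -22 + \frac{2409264}{119305} = - \frac{215446}{119305}$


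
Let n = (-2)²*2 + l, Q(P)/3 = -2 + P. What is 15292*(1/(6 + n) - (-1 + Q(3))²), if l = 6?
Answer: -302017/5 ≈ -60403.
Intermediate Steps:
Q(P) = -6 + 3*P (Q(P) = 3*(-2 + P) = -6 + 3*P)
n = 14 (n = (-2)²*2 + 6 = 4*2 + 6 = 8 + 6 = 14)
15292*(1/(6 + n) - (-1 + Q(3))²) = 15292*(1/(6 + 14) - (-1 + (-6 + 3*3))²) = 15292*(1/20 - (-1 + (-6 + 9))²) = 15292*(1/20 - (-1 + 3)²) = 15292*(1/20 - 1*2²) = 15292*(1/20 - 1*4) = 15292*(1/20 - 4) = 15292*(-79/20) = -302017/5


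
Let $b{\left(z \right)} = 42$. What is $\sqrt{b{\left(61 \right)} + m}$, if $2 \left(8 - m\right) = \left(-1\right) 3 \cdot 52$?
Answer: $8 \sqrt{2} \approx 11.314$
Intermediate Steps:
$m = 86$ ($m = 8 - \frac{\left(-1\right) 3 \cdot 52}{2} = 8 - \frac{\left(-3\right) 52}{2} = 8 - -78 = 8 + 78 = 86$)
$\sqrt{b{\left(61 \right)} + m} = \sqrt{42 + 86} = \sqrt{128} = 8 \sqrt{2}$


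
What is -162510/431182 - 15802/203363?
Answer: -19931029547/43843232533 ≈ -0.45460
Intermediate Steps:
-162510/431182 - 15802/203363 = -162510*1/431182 - 15802*1/203363 = -81255/215591 - 15802/203363 = -19931029547/43843232533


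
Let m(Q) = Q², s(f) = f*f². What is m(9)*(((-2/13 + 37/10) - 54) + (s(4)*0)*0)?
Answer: -531279/130 ≈ -4086.8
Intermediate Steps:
s(f) = f³
m(9)*(((-2/13 + 37/10) - 54) + (s(4)*0)*0) = 9²*(((-2/13 + 37/10) - 54) + (4³*0)*0) = 81*(((-2*1/13 + 37*(⅒)) - 54) + (64*0)*0) = 81*(((-2/13 + 37/10) - 54) + 0*0) = 81*((461/130 - 54) + 0) = 81*(-6559/130 + 0) = 81*(-6559/130) = -531279/130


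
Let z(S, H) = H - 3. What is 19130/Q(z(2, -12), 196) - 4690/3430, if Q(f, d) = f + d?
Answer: 925243/8869 ≈ 104.32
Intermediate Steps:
z(S, H) = -3 + H
Q(f, d) = d + f
19130/Q(z(2, -12), 196) - 4690/3430 = 19130/(196 + (-3 - 12)) - 4690/3430 = 19130/(196 - 15) - 4690*1/3430 = 19130/181 - 67/49 = 925243/8869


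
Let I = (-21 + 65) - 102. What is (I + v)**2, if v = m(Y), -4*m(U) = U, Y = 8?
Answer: 3600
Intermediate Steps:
m(U) = -U/4
v = -2 (v = -1/4*8 = -2)
I = -58 (I = 44 - 102 = -58)
(I + v)**2 = (-58 - 2)**2 = (-60)**2 = 3600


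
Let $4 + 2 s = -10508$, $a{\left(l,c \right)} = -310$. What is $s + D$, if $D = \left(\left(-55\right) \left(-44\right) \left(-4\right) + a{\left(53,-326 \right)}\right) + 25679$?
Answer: $10433$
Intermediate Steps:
$s = -5256$ ($s = -2 + \frac{1}{2} \left(-10508\right) = -2 - 5254 = -5256$)
$D = 15689$ ($D = \left(\left(-55\right) \left(-44\right) \left(-4\right) - 310\right) + 25679 = \left(2420 \left(-4\right) - 310\right) + 25679 = \left(-9680 - 310\right) + 25679 = -9990 + 25679 = 15689$)
$s + D = -5256 + 15689 = 10433$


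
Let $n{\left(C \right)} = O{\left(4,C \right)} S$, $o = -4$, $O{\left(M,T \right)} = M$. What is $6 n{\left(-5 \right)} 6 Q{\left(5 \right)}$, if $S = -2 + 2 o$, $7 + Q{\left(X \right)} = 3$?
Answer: $5760$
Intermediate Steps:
$Q{\left(X \right)} = -4$ ($Q{\left(X \right)} = -7 + 3 = -4$)
$S = -10$ ($S = -2 + 2 \left(-4\right) = -2 - 8 = -10$)
$n{\left(C \right)} = -40$ ($n{\left(C \right)} = 4 \left(-10\right) = -40$)
$6 n{\left(-5 \right)} 6 Q{\left(5 \right)} = 6 \left(-40\right) 6 \left(-4\right) = \left(-240\right) 6 \left(-4\right) = \left(-1440\right) \left(-4\right) = 5760$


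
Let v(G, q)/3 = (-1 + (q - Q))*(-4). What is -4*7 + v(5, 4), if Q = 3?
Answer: -28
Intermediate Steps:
v(G, q) = 48 - 12*q (v(G, q) = 3*((-1 + (q - 1*3))*(-4)) = 3*((-1 + (q - 3))*(-4)) = 3*((-1 + (-3 + q))*(-4)) = 3*((-4 + q)*(-4)) = 3*(16 - 4*q) = 48 - 12*q)
-4*7 + v(5, 4) = -4*7 + (48 - 12*4) = -28 + (48 - 48) = -28 + 0 = -28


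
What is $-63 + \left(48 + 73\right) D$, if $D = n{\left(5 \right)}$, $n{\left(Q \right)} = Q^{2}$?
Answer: $2962$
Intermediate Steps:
$D = 25$ ($D = 5^{2} = 25$)
$-63 + \left(48 + 73\right) D = -63 + \left(48 + 73\right) 25 = -63 + 121 \cdot 25 = -63 + 3025 = 2962$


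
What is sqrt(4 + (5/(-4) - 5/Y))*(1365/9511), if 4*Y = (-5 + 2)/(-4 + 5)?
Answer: 455*sqrt(339)/19022 ≈ 0.44041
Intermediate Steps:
Y = -3/4 (Y = ((-5 + 2)/(-4 + 5))/4 = (-3/1)/4 = (-3*1)/4 = (1/4)*(-3) = -3/4 ≈ -0.75000)
sqrt(4 + (5/(-4) - 5/Y))*(1365/9511) = sqrt(4 + (5/(-4) - 5/(-3/4)))*(1365/9511) = sqrt(4 + (5*(-1/4) - 5*(-4/3)))*(1365*(1/9511)) = sqrt(4 + (-5/4 + 20/3))*(1365/9511) = sqrt(4 + 65/12)*(1365/9511) = sqrt(113/12)*(1365/9511) = (sqrt(339)/6)*(1365/9511) = 455*sqrt(339)/19022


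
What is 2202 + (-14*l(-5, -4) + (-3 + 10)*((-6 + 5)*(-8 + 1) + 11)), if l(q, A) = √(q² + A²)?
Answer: 2328 - 14*√41 ≈ 2238.4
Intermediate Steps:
l(q, A) = √(A² + q²)
2202 + (-14*l(-5, -4) + (-3 + 10)*((-6 + 5)*(-8 + 1) + 11)) = 2202 + (-14*√((-4)² + (-5)²) + (-3 + 10)*((-6 + 5)*(-8 + 1) + 11)) = 2202 + (-14*√(16 + 25) + 7*(-1*(-7) + 11)) = 2202 + (-14*√41 + 7*(7 + 11)) = 2202 + (-14*√41 + 7*18) = 2202 + (-14*√41 + 126) = 2202 + (126 - 14*√41) = 2328 - 14*√41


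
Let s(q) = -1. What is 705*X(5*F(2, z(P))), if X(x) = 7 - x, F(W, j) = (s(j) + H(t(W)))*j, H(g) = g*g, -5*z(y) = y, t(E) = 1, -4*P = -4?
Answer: 4935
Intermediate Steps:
P = 1 (P = -¼*(-4) = 1)
z(y) = -y/5
H(g) = g²
F(W, j) = 0 (F(W, j) = (-1 + 1²)*j = (-1 + 1)*j = 0*j = 0)
705*X(5*F(2, z(P))) = 705*(7 - 5*0) = 705*(7 - 1*0) = 705*(7 + 0) = 705*7 = 4935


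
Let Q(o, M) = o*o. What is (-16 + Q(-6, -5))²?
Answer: 400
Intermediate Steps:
Q(o, M) = o²
(-16 + Q(-6, -5))² = (-16 + (-6)²)² = (-16 + 36)² = 20² = 400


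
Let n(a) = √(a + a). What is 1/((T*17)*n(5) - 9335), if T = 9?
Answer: -1867/17381627 - 153*√10/86908135 ≈ -0.00011298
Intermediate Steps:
n(a) = √2*√a (n(a) = √(2*a) = √2*√a)
1/((T*17)*n(5) - 9335) = 1/((9*17)*(√2*√5) - 9335) = 1/(153*√10 - 9335) = 1/(-9335 + 153*√10)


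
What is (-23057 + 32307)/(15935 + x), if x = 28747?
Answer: 4625/22341 ≈ 0.20702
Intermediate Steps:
(-23057 + 32307)/(15935 + x) = (-23057 + 32307)/(15935 + 28747) = 9250/44682 = 9250*(1/44682) = 4625/22341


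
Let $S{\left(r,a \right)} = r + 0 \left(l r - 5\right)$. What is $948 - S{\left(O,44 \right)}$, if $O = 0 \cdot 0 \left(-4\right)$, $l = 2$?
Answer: $948$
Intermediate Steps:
$O = 0$ ($O = 0 \left(-4\right) = 0$)
$S{\left(r,a \right)} = r$ ($S{\left(r,a \right)} = r + 0 \left(2 r - 5\right) = r + 0 \left(-5 + 2 r\right) = r + 0 = r$)
$948 - S{\left(O,44 \right)} = 948 - 0 = 948 + 0 = 948$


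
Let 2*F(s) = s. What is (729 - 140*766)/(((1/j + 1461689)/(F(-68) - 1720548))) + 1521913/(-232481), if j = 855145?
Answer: 18215638154227343786156/145295515056693393 ≈ 1.2537e+5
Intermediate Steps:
F(s) = s/2
(729 - 140*766)/(((1/j + 1461689)/(F(-68) - 1720548))) + 1521913/(-232481) = (729 - 140*766)/(((1/855145 + 1461689)/((½)*(-68) - 1720548))) + 1521913/(-232481) = (729 - 107240)/(((1/855145 + 1461689)/(-34 - 1720548))) + 1521913*(-1/232481) = -106511/((1249956039906/855145)/(-1720582)) - 1521913/232481 = -106511/((1249956039906/855145)*(-1/1720582)) - 1521913/232481 = -106511/(-624978019953/735673547195) - 1521913/232481 = -106511*(-735673547195/624978019953) - 1521913/232481 = 78357325185286645/624978019953 - 1521913/232481 = 18215638154227343786156/145295515056693393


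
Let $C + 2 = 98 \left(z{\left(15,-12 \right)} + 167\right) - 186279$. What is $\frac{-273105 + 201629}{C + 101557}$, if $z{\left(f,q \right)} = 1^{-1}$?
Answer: $\frac{17869}{17065} \approx 1.0471$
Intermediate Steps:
$z{\left(f,q \right)} = 1$
$C = -169817$ ($C = -2 - \left(186279 - 98 \left(1 + 167\right)\right) = -2 + \left(98 \cdot 168 - 186279\right) = -2 + \left(16464 - 186279\right) = -2 - 169815 = -169817$)
$\frac{-273105 + 201629}{C + 101557} = \frac{-273105 + 201629}{-169817 + 101557} = - \frac{71476}{-68260} = \left(-71476\right) \left(- \frac{1}{68260}\right) = \frac{17869}{17065}$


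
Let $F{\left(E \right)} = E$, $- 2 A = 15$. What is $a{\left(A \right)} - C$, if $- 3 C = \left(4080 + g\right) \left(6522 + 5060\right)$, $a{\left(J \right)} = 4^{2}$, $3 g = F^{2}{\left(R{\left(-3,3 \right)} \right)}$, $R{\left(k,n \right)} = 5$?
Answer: $\frac{142053374}{9} \approx 1.5784 \cdot 10^{7}$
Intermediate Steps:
$A = - \frac{15}{2}$ ($A = \left(- \frac{1}{2}\right) 15 = - \frac{15}{2} \approx -7.5$)
$g = \frac{25}{3}$ ($g = \frac{5^{2}}{3} = \frac{1}{3} \cdot 25 = \frac{25}{3} \approx 8.3333$)
$a{\left(J \right)} = 16$
$C = - \frac{142053230}{9}$ ($C = - \frac{\left(4080 + \frac{25}{3}\right) \left(6522 + 5060\right)}{3} = - \frac{\frac{12265}{3} \cdot 11582}{3} = \left(- \frac{1}{3}\right) \frac{142053230}{3} = - \frac{142053230}{9} \approx -1.5784 \cdot 10^{7}$)
$a{\left(A \right)} - C = 16 - - \frac{142053230}{9} = 16 + \frac{142053230}{9} = \frac{142053374}{9}$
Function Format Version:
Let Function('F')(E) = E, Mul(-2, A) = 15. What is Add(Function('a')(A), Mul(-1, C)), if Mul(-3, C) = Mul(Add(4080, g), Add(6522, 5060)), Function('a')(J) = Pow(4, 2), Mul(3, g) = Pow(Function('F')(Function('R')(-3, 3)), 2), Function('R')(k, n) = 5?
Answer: Rational(142053374, 9) ≈ 1.5784e+7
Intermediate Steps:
A = Rational(-15, 2) (A = Mul(Rational(-1, 2), 15) = Rational(-15, 2) ≈ -7.5000)
g = Rational(25, 3) (g = Mul(Rational(1, 3), Pow(5, 2)) = Mul(Rational(1, 3), 25) = Rational(25, 3) ≈ 8.3333)
Function('a')(J) = 16
C = Rational(-142053230, 9) (C = Mul(Rational(-1, 3), Mul(Add(4080, Rational(25, 3)), Add(6522, 5060))) = Mul(Rational(-1, 3), Mul(Rational(12265, 3), 11582)) = Mul(Rational(-1, 3), Rational(142053230, 3)) = Rational(-142053230, 9) ≈ -1.5784e+7)
Add(Function('a')(A), Mul(-1, C)) = Add(16, Mul(-1, Rational(-142053230, 9))) = Add(16, Rational(142053230, 9)) = Rational(142053374, 9)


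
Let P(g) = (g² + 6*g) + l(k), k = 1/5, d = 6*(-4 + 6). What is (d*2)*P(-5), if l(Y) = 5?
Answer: 0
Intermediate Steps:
d = 12 (d = 6*2 = 12)
k = ⅕ ≈ 0.20000
P(g) = 5 + g² + 6*g (P(g) = (g² + 6*g) + 5 = 5 + g² + 6*g)
(d*2)*P(-5) = (12*2)*(5 + (-5)² + 6*(-5)) = 24*(5 + 25 - 30) = 24*0 = 0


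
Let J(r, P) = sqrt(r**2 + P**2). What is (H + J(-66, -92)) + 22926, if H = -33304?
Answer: -10378 + 2*sqrt(3205) ≈ -10265.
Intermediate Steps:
J(r, P) = sqrt(P**2 + r**2)
(H + J(-66, -92)) + 22926 = (-33304 + sqrt((-92)**2 + (-66)**2)) + 22926 = (-33304 + sqrt(8464 + 4356)) + 22926 = (-33304 + sqrt(12820)) + 22926 = (-33304 + 2*sqrt(3205)) + 22926 = -10378 + 2*sqrt(3205)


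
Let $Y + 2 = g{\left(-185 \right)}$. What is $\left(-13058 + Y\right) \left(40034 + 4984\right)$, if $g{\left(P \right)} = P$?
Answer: $-596263410$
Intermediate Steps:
$Y = -187$ ($Y = -2 - 185 = -187$)
$\left(-13058 + Y\right) \left(40034 + 4984\right) = \left(-13058 - 187\right) \left(40034 + 4984\right) = \left(-13245\right) 45018 = -596263410$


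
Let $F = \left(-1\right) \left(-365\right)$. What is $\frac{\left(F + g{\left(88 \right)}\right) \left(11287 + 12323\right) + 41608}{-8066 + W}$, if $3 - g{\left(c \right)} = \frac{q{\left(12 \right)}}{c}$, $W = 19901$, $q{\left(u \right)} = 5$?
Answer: $\frac{384064847}{520740} \approx 737.54$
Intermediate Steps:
$F = 365$
$g{\left(c \right)} = 3 - \frac{5}{c}$
$\frac{\left(F + g{\left(88 \right)}\right) \left(11287 + 12323\right) + 41608}{-8066 + W} = \frac{\left(365 + \left(3 - \frac{5}{88}\right)\right) \left(11287 + 12323\right) + 41608}{-8066 + 19901} = \frac{\left(365 + \left(3 - \frac{5}{88}\right)\right) 23610 + 41608}{11835} = \left(\left(365 + \left(3 - \frac{5}{88}\right)\right) 23610 + 41608\right) \frac{1}{11835} = \left(\left(365 + \frac{259}{88}\right) 23610 + 41608\right) \frac{1}{11835} = \left(\frac{32379}{88} \cdot 23610 + 41608\right) \frac{1}{11835} = \left(\frac{382234095}{44} + 41608\right) \frac{1}{11835} = \frac{384064847}{44} \cdot \frac{1}{11835} = \frac{384064847}{520740}$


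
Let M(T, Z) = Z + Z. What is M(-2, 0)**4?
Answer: 0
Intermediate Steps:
M(T, Z) = 2*Z
M(-2, 0)**4 = (2*0)**4 = 0**4 = 0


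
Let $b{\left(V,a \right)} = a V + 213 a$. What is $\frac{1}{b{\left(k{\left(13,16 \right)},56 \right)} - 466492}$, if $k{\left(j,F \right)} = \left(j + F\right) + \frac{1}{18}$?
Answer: $- \frac{9}{4076432} \approx -2.2078 \cdot 10^{-6}$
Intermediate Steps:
$k{\left(j,F \right)} = \frac{1}{18} + F + j$ ($k{\left(j,F \right)} = \left(F + j\right) + \frac{1}{18} = \frac{1}{18} + F + j$)
$b{\left(V,a \right)} = 213 a + V a$ ($b{\left(V,a \right)} = V a + 213 a = 213 a + V a$)
$\frac{1}{b{\left(k{\left(13,16 \right)},56 \right)} - 466492} = \frac{1}{56 \left(213 + \left(\frac{1}{18} + 16 + 13\right)\right) - 466492} = \frac{1}{56 \left(213 + \frac{523}{18}\right) - 466492} = \frac{1}{56 \cdot \frac{4357}{18} - 466492} = \frac{1}{\frac{121996}{9} - 466492} = \frac{1}{- \frac{4076432}{9}} = - \frac{9}{4076432}$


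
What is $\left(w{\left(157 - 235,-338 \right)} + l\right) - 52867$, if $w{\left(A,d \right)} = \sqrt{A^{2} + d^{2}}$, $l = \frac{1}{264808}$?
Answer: $- \frac{13999604535}{264808} + 26 \sqrt{178} \approx -52520.0$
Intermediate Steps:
$l = \frac{1}{264808} \approx 3.7763 \cdot 10^{-6}$
$\left(w{\left(157 - 235,-338 \right)} + l\right) - 52867 = \left(\sqrt{\left(157 - 235\right)^{2} + \left(-338\right)^{2}} + \frac{1}{264808}\right) - 52867 = \left(\sqrt{\left(157 - 235\right)^{2} + 114244} + \frac{1}{264808}\right) - 52867 = \left(\sqrt{\left(-78\right)^{2} + 114244} + \frac{1}{264808}\right) - 52867 = \left(\sqrt{6084 + 114244} + \frac{1}{264808}\right) - 52867 = \left(\sqrt{120328} + \frac{1}{264808}\right) - 52867 = \left(26 \sqrt{178} + \frac{1}{264808}\right) - 52867 = \left(\frac{1}{264808} + 26 \sqrt{178}\right) - 52867 = - \frac{13999604535}{264808} + 26 \sqrt{178}$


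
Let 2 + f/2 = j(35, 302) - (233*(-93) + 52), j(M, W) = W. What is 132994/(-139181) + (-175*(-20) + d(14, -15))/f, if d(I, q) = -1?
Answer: -109033973/124507346 ≈ -0.87572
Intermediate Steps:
f = 43834 (f = -4 + 2*(302 - (233*(-93) + 52)) = -4 + 2*(302 - (-21669 + 52)) = -4 + 2*(302 - 1*(-21617)) = -4 + 2*(302 + 21617) = -4 + 2*21919 = -4 + 43838 = 43834)
132994/(-139181) + (-175*(-20) + d(14, -15))/f = 132994/(-139181) + (-175*(-20) - 1)/43834 = 132994*(-1/139181) + (3500 - 1)*(1/43834) = -132994/139181 + 3499*(1/43834) = -132994/139181 + 3499/43834 = -109033973/124507346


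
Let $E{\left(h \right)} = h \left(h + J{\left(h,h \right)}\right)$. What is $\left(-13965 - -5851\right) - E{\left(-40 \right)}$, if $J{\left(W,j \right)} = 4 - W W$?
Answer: $-73554$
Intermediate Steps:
$J{\left(W,j \right)} = 4 - W^{2}$
$E{\left(h \right)} = h \left(4 + h - h^{2}\right)$ ($E{\left(h \right)} = h \left(h - \left(-4 + h^{2}\right)\right) = h \left(4 + h - h^{2}\right)$)
$\left(-13965 - -5851\right) - E{\left(-40 \right)} = \left(-13965 - -5851\right) - - 40 \left(4 - 40 - \left(-40\right)^{2}\right) = \left(-13965 + 5851\right) - - 40 \left(4 - 40 - 1600\right) = -8114 - - 40 \left(4 - 40 - 1600\right) = -8114 - \left(-40\right) \left(-1636\right) = -8114 - 65440 = -73554$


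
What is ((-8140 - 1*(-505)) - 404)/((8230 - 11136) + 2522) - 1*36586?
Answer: -14040985/384 ≈ -36565.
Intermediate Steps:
((-8140 - 1*(-505)) - 404)/((8230 - 11136) + 2522) - 1*36586 = ((-8140 + 505) - 404)/(-2906 + 2522) - 36586 = (-7635 - 404)/(-384) - 36586 = -8039*(-1/384) - 36586 = 8039/384 - 36586 = -14040985/384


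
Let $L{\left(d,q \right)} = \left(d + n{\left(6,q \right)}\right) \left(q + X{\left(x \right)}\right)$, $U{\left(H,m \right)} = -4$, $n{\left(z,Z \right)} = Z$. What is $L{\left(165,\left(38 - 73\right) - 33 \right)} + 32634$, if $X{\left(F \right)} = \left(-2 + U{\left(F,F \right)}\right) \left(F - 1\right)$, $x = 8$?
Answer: $21964$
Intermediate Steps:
$X{\left(F \right)} = 6 - 6 F$ ($X{\left(F \right)} = \left(-2 - 4\right) \left(F - 1\right) = - 6 \left(-1 + F\right) = 6 - 6 F$)
$L{\left(d,q \right)} = \left(-42 + q\right) \left(d + q\right)$ ($L{\left(d,q \right)} = \left(d + q\right) \left(q + \left(6 - 48\right)\right) = \left(d + q\right) \left(q - 42\right) = \left(d + q\right) \left(-42 + q\right) = \left(-42 + q\right) \left(d + q\right)$)
$L{\left(165,\left(38 - 73\right) - 33 \right)} + 32634 = \left(\left(\left(38 - 73\right) - 33\right)^{2} - 6930 - 42 \left(\left(38 - 73\right) - 33\right) + 165 \left(\left(38 - 73\right) - 33\right)\right) + 32634 = \left(\left(-35 - 33\right)^{2} - 6930 - 42 \left(-35 - 33\right) + 165 \left(-35 - 33\right)\right) + 32634 = \left(\left(-68\right)^{2} - 6930 - -2856 + 165 \left(-68\right)\right) + 32634 = \left(4624 - 6930 + 2856 - 11220\right) + 32634 = -10670 + 32634 = 21964$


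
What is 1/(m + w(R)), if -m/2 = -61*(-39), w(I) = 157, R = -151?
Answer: -1/4601 ≈ -0.00021734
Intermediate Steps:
m = -4758 (m = -(-122)*(-39) = -2*2379 = -4758)
1/(m + w(R)) = 1/(-4758 + 157) = 1/(-4601) = -1/4601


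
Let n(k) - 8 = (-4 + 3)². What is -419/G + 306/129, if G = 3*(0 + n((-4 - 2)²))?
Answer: -15263/1161 ≈ -13.146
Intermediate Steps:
n(k) = 9 (n(k) = 8 + (-4 + 3)² = 8 + (-1)² = 8 + 1 = 9)
G = 27 (G = 3*(0 + 9) = 3*9 = 27)
-419/G + 306/129 = -419/27 + 306/129 = -419*1/27 + 306*(1/129) = -419/27 + 102/43 = -15263/1161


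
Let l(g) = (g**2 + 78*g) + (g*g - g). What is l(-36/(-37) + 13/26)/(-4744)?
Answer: -161211/6494536 ≈ -0.024823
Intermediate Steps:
l(g) = 2*g**2 + 77*g (l(g) = (g**2 + 78*g) + (g**2 - g) = 2*g**2 + 77*g)
l(-36/(-37) + 13/26)/(-4744) = ((-36/(-37) + 13/26)*(77 + 2*(-36/(-37) + 13/26)))/(-4744) = ((-36*(-1/37) + 13*(1/26))*(77 + 2*(-36*(-1/37) + 13*(1/26))))*(-1/4744) = ((36/37 + 1/2)*(77 + 2*(36/37 + 1/2)))*(-1/4744) = (109*(77 + 2*(109/74))/74)*(-1/4744) = (109*(77 + 109/37)/74)*(-1/4744) = ((109/74)*(2958/37))*(-1/4744) = (161211/1369)*(-1/4744) = -161211/6494536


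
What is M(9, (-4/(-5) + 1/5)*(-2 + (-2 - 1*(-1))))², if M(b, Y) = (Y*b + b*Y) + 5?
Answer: 2401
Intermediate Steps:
M(b, Y) = 5 + 2*Y*b (M(b, Y) = (Y*b + Y*b) + 5 = 2*Y*b + 5 = 5 + 2*Y*b)
M(9, (-4/(-5) + 1/5)*(-2 + (-2 - 1*(-1))))² = (5 + 2*((-4/(-5) + 1/5)*(-2 + (-2 - 1*(-1))))*9)² = (5 + 2*((-4*(-⅕) + 1*(⅕))*(-2 + (-2 + 1)))*9)² = (5 + 2*((⅘ + ⅕)*(-2 - 1))*9)² = (5 + 2*(1*(-3))*9)² = (5 + 2*(-3)*9)² = (5 - 54)² = (-49)² = 2401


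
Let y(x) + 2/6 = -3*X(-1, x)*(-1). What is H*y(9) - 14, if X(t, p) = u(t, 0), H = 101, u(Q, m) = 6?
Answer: 5311/3 ≈ 1770.3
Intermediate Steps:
X(t, p) = 6
y(x) = 53/3 (y(x) = -1/3 - 3*6*(-1) = -1/3 - 18*(-1) = -1/3 + 18 = 53/3)
H*y(9) - 14 = 101*(53/3) - 14 = 5353/3 - 14 = 5311/3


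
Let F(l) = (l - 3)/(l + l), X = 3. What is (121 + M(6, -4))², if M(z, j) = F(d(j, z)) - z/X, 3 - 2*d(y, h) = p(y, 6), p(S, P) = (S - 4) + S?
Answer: 1423249/100 ≈ 14232.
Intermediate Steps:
p(S, P) = -4 + 2*S (p(S, P) = (-4 + S) + S = -4 + 2*S)
d(y, h) = 7/2 - y (d(y, h) = 3/2 - (-4 + 2*y)/2 = 3/2 + (2 - y) = 7/2 - y)
F(l) = (-3 + l)/(2*l) (F(l) = (-3 + l)/((2*l)) = (-3 + l)*(1/(2*l)) = (-3 + l)/(2*l))
M(z, j) = -z/3 + (½ - j)/(2*(7/2 - j)) (M(z, j) = (-3 + (7/2 - j))/(2*(7/2 - j)) - z/3 = (½ - j)/(2*(7/2 - j)) - z/3 = -z/3 + (½ - j)/(2*(7/2 - j)))
(121 + M(6, -4))² = (121 + (-3 + 6*(-4) - 2*6*(-7 + 2*(-4)))/(6*(-7 + 2*(-4))))² = (121 + (-3 - 24 - 2*6*(-7 - 8))/(6*(-7 - 8)))² = (121 + (⅙)*(-3 - 24 - 2*6*(-15))/(-15))² = (121 + (⅙)*(-1/15)*(-3 - 24 + 180))² = (121 + (⅙)*(-1/15)*153)² = (121 - 17/10)² = (1193/10)² = 1423249/100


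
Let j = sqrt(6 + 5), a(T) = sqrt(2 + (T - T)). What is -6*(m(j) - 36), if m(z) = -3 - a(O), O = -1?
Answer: 234 + 6*sqrt(2) ≈ 242.49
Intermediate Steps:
a(T) = sqrt(2) (a(T) = sqrt(2 + 0) = sqrt(2))
j = sqrt(11) ≈ 3.3166
m(z) = -3 - sqrt(2)
-6*(m(j) - 36) = -6*((-3 - sqrt(2)) - 36) = -6*(-39 - sqrt(2)) = 234 + 6*sqrt(2)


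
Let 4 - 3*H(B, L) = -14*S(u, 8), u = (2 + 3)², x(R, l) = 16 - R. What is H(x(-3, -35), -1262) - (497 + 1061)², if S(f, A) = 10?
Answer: -2427316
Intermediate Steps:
u = 25 (u = 5² = 25)
H(B, L) = 48 (H(B, L) = 4/3 - (-14)*10/3 = 4/3 - ⅓*(-140) = 4/3 + 140/3 = 48)
H(x(-3, -35), -1262) - (497 + 1061)² = 48 - (497 + 1061)² = 48 - 1*1558² = 48 - 1*2427364 = 48 - 2427364 = -2427316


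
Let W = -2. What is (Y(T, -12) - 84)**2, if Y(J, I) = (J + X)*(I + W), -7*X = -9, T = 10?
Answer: 58564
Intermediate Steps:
X = 9/7 (X = -1/7*(-9) = 9/7 ≈ 1.2857)
Y(J, I) = (-2 + I)*(9/7 + J) (Y(J, I) = (J + 9/7)*(I - 2) = (9/7 + J)*(-2 + I) = (-2 + I)*(9/7 + J))
(Y(T, -12) - 84)**2 = ((-18/7 - 2*10 + (9/7)*(-12) - 12*10) - 84)**2 = ((-18/7 - 20 - 108/7 - 120) - 84)**2 = (-158 - 84)**2 = (-242)**2 = 58564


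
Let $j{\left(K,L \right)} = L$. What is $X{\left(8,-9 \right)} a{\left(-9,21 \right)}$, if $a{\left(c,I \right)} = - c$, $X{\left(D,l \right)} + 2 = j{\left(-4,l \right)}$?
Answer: $-99$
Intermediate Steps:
$X{\left(D,l \right)} = -2 + l$
$X{\left(8,-9 \right)} a{\left(-9,21 \right)} = \left(-2 - 9\right) \left(\left(-1\right) \left(-9\right)\right) = \left(-11\right) 9 = -99$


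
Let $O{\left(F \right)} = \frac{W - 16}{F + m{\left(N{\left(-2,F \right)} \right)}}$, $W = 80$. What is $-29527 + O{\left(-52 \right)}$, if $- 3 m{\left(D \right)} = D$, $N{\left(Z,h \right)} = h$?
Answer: $- \frac{383875}{13} \approx -29529.0$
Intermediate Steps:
$m{\left(D \right)} = - \frac{D}{3}$
$O{\left(F \right)} = \frac{96}{F}$ ($O{\left(F \right)} = \frac{80 - 16}{F - \frac{F}{3}} = \frac{64}{\frac{2}{3} F} = 64 \frac{3}{2 F} = \frac{96}{F}$)
$-29527 + O{\left(-52 \right)} = -29527 + \frac{96}{-52} = -29527 + 96 \left(- \frac{1}{52}\right) = -29527 - \frac{24}{13} = - \frac{383875}{13}$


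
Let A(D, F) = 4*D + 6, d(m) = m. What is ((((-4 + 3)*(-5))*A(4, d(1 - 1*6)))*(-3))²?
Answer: 108900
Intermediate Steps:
A(D, F) = 6 + 4*D
((((-4 + 3)*(-5))*A(4, d(1 - 1*6)))*(-3))² = ((((-4 + 3)*(-5))*(6 + 4*4))*(-3))² = (((-1*(-5))*(6 + 16))*(-3))² = ((5*22)*(-3))² = (110*(-3))² = (-330)² = 108900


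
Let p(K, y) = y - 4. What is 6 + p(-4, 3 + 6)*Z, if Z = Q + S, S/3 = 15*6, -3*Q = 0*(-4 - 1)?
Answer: 1356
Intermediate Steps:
Q = 0 (Q = -0*(-4 - 1) = -0*(-5) = -⅓*0 = 0)
S = 270 (S = 3*(15*6) = 3*90 = 270)
Z = 270 (Z = 0 + 270 = 270)
p(K, y) = -4 + y
6 + p(-4, 3 + 6)*Z = 6 + (-4 + (3 + 6))*270 = 6 + (-4 + 9)*270 = 6 + 5*270 = 6 + 1350 = 1356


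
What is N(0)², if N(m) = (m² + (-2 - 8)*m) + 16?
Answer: 256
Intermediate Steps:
N(m) = 16 + m² - 10*m (N(m) = (m² - 10*m) + 16 = 16 + m² - 10*m)
N(0)² = (16 + 0² - 10*0)² = (16 + 0 + 0)² = 16² = 256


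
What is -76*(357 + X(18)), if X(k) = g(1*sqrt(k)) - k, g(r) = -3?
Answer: -25536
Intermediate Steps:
X(k) = -3 - k
-76*(357 + X(18)) = -76*(357 + (-3 - 1*18)) = -76*(357 + (-3 - 18)) = -76*(357 - 21) = -76*336 = -25536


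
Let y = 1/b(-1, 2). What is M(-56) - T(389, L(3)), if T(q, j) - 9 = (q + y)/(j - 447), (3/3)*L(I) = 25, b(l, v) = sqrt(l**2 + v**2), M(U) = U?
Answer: -27041/422 + sqrt(5)/2110 ≈ -64.077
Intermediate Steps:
L(I) = 25
y = sqrt(5)/5 (y = 1/(sqrt((-1)**2 + 2**2)) = 1/(sqrt(1 + 4)) = 1/(sqrt(5)) = sqrt(5)/5 ≈ 0.44721)
T(q, j) = 9 + (q + sqrt(5)/5)/(-447 + j) (T(q, j) = 9 + (q + sqrt(5)/5)/(j - 447) = 9 + (q + sqrt(5)/5)/(-447 + j))
M(-56) - T(389, L(3)) = -56 - (-4023 + 389 + 9*25 + sqrt(5)/5)/(-447 + 25) = -56 - (-4023 + 389 + 225 + sqrt(5)/5)/(-422) = -56 - (-1)*(-3409 + sqrt(5)/5)/422 = -56 - (3409/422 - sqrt(5)/2110) = -56 + (-3409/422 + sqrt(5)/2110) = -27041/422 + sqrt(5)/2110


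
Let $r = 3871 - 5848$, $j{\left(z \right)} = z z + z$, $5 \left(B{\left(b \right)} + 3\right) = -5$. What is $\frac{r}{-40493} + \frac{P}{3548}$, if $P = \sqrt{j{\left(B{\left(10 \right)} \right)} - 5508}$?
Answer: $\frac{1977}{40493} + \frac{i \sqrt{1374}}{1774} \approx 0.048823 + 0.020895 i$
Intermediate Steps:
$B{\left(b \right)} = -4$ ($B{\left(b \right)} = -3 + \frac{1}{5} \left(-5\right) = -3 - 1 = -4$)
$j{\left(z \right)} = z + z^{2}$ ($j{\left(z \right)} = z^{2} + z = z + z^{2}$)
$r = -1977$
$P = 2 i \sqrt{1374}$ ($P = \sqrt{- 4 \left(1 - 4\right) - 5508} = \sqrt{\left(-4\right) \left(-3\right) - 5508} = \sqrt{12 - 5508} = \sqrt{-5496} = 2 i \sqrt{1374} \approx 74.135 i$)
$\frac{r}{-40493} + \frac{P}{3548} = - \frac{1977}{-40493} + \frac{2 i \sqrt{1374}}{3548} = \left(-1977\right) \left(- \frac{1}{40493}\right) + 2 i \sqrt{1374} \cdot \frac{1}{3548} = \frac{1977}{40493} + \frac{i \sqrt{1374}}{1774}$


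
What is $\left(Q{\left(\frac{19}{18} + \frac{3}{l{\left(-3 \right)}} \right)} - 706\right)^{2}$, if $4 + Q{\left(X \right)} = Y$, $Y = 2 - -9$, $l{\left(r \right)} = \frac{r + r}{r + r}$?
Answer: $488601$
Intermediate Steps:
$l{\left(r \right)} = 1$ ($l{\left(r \right)} = \frac{2 r}{2 r} = 2 r \frac{1}{2 r} = 1$)
$Y = 11$ ($Y = 2 + 9 = 11$)
$Q{\left(X \right)} = 7$ ($Q{\left(X \right)} = -4 + 11 = 7$)
$\left(Q{\left(\frac{19}{18} + \frac{3}{l{\left(-3 \right)}} \right)} - 706\right)^{2} = \left(7 - 706\right)^{2} = \left(-699\right)^{2} = 488601$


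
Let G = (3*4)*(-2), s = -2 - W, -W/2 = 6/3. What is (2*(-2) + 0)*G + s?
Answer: 98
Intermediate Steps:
W = -4 (W = -12/3 = -2*2 = -4)
s = 2 (s = -2 - 1*(-4) = -2 + 4 = 2)
G = -24 (G = 12*(-2) = -24)
(2*(-2) + 0)*G + s = (2*(-2) + 0)*(-24) + 2 = (-4 + 0)*(-24) + 2 = -4*(-24) + 2 = 96 + 2 = 98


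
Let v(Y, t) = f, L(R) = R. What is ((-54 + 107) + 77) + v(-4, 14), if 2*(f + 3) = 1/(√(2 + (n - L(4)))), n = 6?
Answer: 509/4 ≈ 127.25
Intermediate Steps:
f = -11/4 (f = -3 + 1/(2*(√(2 + (6 - 1*4)))) = -3 + 1/(2*(√(2 + (6 - 4)))) = -3 + 1/(2*(√(2 + 2))) = -3 + 1/(2*(√4)) = -3 + (½)/2 = -3 + (½)*(½) = -3 + ¼ = -11/4 ≈ -2.7500)
v(Y, t) = -11/4
((-54 + 107) + 77) + v(-4, 14) = ((-54 + 107) + 77) - 11/4 = (53 + 77) - 11/4 = 130 - 11/4 = 509/4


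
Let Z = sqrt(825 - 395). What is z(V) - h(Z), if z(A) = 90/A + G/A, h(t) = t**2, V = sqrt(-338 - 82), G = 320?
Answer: -430 - 41*I*sqrt(105)/21 ≈ -430.0 - 20.006*I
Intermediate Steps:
V = 2*I*sqrt(105) (V = sqrt(-420) = 2*I*sqrt(105) ≈ 20.494*I)
Z = sqrt(430) ≈ 20.736
z(A) = 410/A (z(A) = 90/A + 320/A = 410/A)
z(V) - h(Z) = 410/((2*I*sqrt(105))) - (sqrt(430))**2 = 410*(-I*sqrt(105)/210) - 1*430 = -41*I*sqrt(105)/21 - 430 = -430 - 41*I*sqrt(105)/21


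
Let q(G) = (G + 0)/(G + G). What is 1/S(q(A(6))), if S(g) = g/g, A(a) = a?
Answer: 1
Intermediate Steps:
q(G) = 1/2 (q(G) = G/((2*G)) = G*(1/(2*G)) = 1/2)
S(g) = 1
1/S(q(A(6))) = 1/1 = 1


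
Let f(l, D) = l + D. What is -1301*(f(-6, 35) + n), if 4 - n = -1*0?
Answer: -42933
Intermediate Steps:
n = 4 (n = 4 - (-1)*0 = 4 - 1*0 = 4 + 0 = 4)
f(l, D) = D + l
-1301*(f(-6, 35) + n) = -1301*((35 - 6) + 4) = -1301*(29 + 4) = -1301*33 = -42933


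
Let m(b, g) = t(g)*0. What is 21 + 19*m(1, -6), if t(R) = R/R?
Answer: 21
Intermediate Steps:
t(R) = 1
m(b, g) = 0 (m(b, g) = 1*0 = 0)
21 + 19*m(1, -6) = 21 + 19*0 = 21 + 0 = 21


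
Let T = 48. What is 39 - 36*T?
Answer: -1689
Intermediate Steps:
39 - 36*T = 39 - 36*48 = 39 - 1728 = -1689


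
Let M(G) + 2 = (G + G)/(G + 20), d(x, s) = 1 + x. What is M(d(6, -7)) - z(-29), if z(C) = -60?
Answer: 1580/27 ≈ 58.518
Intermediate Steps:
M(G) = -2 + 2*G/(20 + G) (M(G) = -2 + (G + G)/(G + 20) = -2 + (2*G)/(20 + G) = -2 + 2*G/(20 + G))
M(d(6, -7)) - z(-29) = -40/(20 + (1 + 6)) - 1*(-60) = -40/(20 + 7) + 60 = -40/27 + 60 = 1580/27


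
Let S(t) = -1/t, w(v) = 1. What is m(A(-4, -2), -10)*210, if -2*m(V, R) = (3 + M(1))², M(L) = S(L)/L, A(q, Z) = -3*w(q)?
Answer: -420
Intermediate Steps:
A(q, Z) = -3 (A(q, Z) = -3*1 = -3)
M(L) = -1/L² (M(L) = (-1/L)/L = -1/L²)
m(V, R) = -2 (m(V, R) = -(3 - 1/1²)²/2 = -(3 - 1*1)²/2 = -(3 - 1)²/2 = -½*2² = -½*4 = -2)
m(A(-4, -2), -10)*210 = -2*210 = -420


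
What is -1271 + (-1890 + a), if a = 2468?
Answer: -693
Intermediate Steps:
-1271 + (-1890 + a) = -1271 + (-1890 + 2468) = -1271 + 578 = -693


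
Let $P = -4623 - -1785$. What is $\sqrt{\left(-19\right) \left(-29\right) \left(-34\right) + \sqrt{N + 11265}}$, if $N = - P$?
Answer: $\sqrt{-18734 + 3 \sqrt{1567}} \approx 136.44 i$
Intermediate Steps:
$P = -2838$ ($P = -4623 + 1785 = -2838$)
$N = 2838$ ($N = \left(-1\right) \left(-2838\right) = 2838$)
$\sqrt{\left(-19\right) \left(-29\right) \left(-34\right) + \sqrt{N + 11265}} = \sqrt{\left(-19\right) \left(-29\right) \left(-34\right) + \sqrt{2838 + 11265}} = \sqrt{551 \left(-34\right) + \sqrt{14103}} = \sqrt{-18734 + 3 \sqrt{1567}}$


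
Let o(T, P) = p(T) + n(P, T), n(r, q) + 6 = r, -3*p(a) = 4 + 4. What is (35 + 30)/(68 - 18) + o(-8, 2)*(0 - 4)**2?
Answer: -3161/30 ≈ -105.37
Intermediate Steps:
p(a) = -8/3 (p(a) = -(4 + 4)/3 = -1/3*8 = -8/3)
n(r, q) = -6 + r
o(T, P) = -26/3 + P (o(T, P) = -8/3 + (-6 + P) = -26/3 + P)
(35 + 30)/(68 - 18) + o(-8, 2)*(0 - 4)**2 = (35 + 30)/(68 - 18) + (-26/3 + 2)*(0 - 4)**2 = 65/50 - 20/3*(-4)**2 = 65*(1/50) - 20/3*16 = 13/10 - 320/3 = -3161/30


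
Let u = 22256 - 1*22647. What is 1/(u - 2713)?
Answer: -1/3104 ≈ -0.00032216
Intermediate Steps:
u = -391 (u = 22256 - 22647 = -391)
1/(u - 2713) = 1/(-391 - 2713) = 1/(-3104) = -1/3104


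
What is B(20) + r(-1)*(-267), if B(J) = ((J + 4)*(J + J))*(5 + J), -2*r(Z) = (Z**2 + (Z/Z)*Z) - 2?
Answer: 23733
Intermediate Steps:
r(Z) = 1 - Z/2 - Z**2/2 (r(Z) = -((Z**2 + (Z/Z)*Z) - 2)/2 = -((Z**2 + 1*Z) - 2)/2 = -((Z**2 + Z) - 2)/2 = -((Z + Z**2) - 2)/2 = -(-2 + Z + Z**2)/2 = 1 - Z/2 - Z**2/2)
B(J) = 2*J*(4 + J)*(5 + J) (B(J) = ((4 + J)*(2*J))*(5 + J) = (2*J*(4 + J))*(5 + J) = 2*J*(4 + J)*(5 + J))
B(20) + r(-1)*(-267) = 2*20*(20 + 20**2 + 9*20) + (1 - 1/2*(-1) - 1/2*(-1)**2)*(-267) = 2*20*(20 + 400 + 180) + (1 + 1/2 - 1/2*1)*(-267) = 2*20*600 + (1 + 1/2 - 1/2)*(-267) = 24000 + 1*(-267) = 24000 - 267 = 23733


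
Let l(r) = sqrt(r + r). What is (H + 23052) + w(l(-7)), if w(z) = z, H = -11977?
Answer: 11075 + I*sqrt(14) ≈ 11075.0 + 3.7417*I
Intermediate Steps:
l(r) = sqrt(2)*sqrt(r) (l(r) = sqrt(2*r) = sqrt(2)*sqrt(r))
(H + 23052) + w(l(-7)) = (-11977 + 23052) + sqrt(2)*sqrt(-7) = 11075 + sqrt(2)*(I*sqrt(7)) = 11075 + I*sqrt(14)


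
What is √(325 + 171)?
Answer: 4*√31 ≈ 22.271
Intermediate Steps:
√(325 + 171) = √496 = 4*√31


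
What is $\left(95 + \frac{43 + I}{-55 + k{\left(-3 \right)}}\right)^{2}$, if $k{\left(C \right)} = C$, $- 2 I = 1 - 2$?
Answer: $\frac{142129}{16} \approx 8883.1$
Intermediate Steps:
$I = \frac{1}{2}$ ($I = - \frac{1 - 2}{2} = \left(- \frac{1}{2}\right) \left(-1\right) = \frac{1}{2} \approx 0.5$)
$\left(95 + \frac{43 + I}{-55 + k{\left(-3 \right)}}\right)^{2} = \left(95 + \frac{43 + \frac{1}{2}}{-55 - 3}\right)^{2} = \left(95 + \frac{87}{2 \left(-58\right)}\right)^{2} = \left(95 + \frac{87}{2} \left(- \frac{1}{58}\right)\right)^{2} = \left(95 - \frac{3}{4}\right)^{2} = \left(\frac{377}{4}\right)^{2} = \frac{142129}{16}$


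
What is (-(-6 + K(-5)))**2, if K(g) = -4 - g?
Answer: 25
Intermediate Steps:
(-(-6 + K(-5)))**2 = (-(-6 + (-4 - 1*(-5))))**2 = (-(-6 + (-4 + 5)))**2 = (-(-6 + 1))**2 = (-1*(-5))**2 = 5**2 = 25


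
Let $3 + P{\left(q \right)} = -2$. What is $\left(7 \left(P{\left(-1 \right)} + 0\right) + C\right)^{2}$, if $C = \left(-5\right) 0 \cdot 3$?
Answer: $1225$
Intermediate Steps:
$P{\left(q \right)} = -5$ ($P{\left(q \right)} = -3 - 2 = -5$)
$C = 0$ ($C = 0 \cdot 3 = 0$)
$\left(7 \left(P{\left(-1 \right)} + 0\right) + C\right)^{2} = \left(7 \left(-5 + 0\right) + 0\right)^{2} = \left(7 \left(-5\right) + 0\right)^{2} = \left(-35 + 0\right)^{2} = \left(-35\right)^{2} = 1225$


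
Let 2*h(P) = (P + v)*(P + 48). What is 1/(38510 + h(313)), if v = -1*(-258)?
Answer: 2/283151 ≈ 7.0634e-6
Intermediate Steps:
v = 258
h(P) = (48 + P)*(258 + P)/2 (h(P) = ((P + 258)*(P + 48))/2 = ((258 + P)*(48 + P))/2 = ((48 + P)*(258 + P))/2 = (48 + P)*(258 + P)/2)
1/(38510 + h(313)) = 1/(38510 + (6192 + (½)*313² + 153*313)) = 1/(38510 + (6192 + (½)*97969 + 47889)) = 1/(38510 + (6192 + 97969/2 + 47889)) = 1/(38510 + 206131/2) = 1/(283151/2) = 2/283151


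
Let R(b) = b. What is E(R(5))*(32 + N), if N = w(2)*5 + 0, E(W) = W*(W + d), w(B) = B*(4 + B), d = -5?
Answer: 0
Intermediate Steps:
E(W) = W*(-5 + W) (E(W) = W*(W - 5) = W*(-5 + W))
N = 60 (N = (2*(4 + 2))*5 + 0 = (2*6)*5 + 0 = 12*5 + 0 = 60 + 0 = 60)
E(R(5))*(32 + N) = (5*(-5 + 5))*(32 + 60) = (5*0)*92 = 0*92 = 0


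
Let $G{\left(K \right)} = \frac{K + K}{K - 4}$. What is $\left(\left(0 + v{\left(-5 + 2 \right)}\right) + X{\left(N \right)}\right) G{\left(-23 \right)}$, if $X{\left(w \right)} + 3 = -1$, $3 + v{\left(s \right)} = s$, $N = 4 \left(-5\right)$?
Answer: $- \frac{460}{27} \approx -17.037$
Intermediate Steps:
$N = -20$
$v{\left(s \right)} = -3 + s$
$X{\left(w \right)} = -4$ ($X{\left(w \right)} = -3 - 1 = -4$)
$G{\left(K \right)} = \frac{2 K}{-4 + K}$
$\left(\left(0 + v{\left(-5 + 2 \right)}\right) + X{\left(N \right)}\right) G{\left(-23 \right)} = \left(\left(0 + \left(-3 + \left(-5 + 2\right)\right)\right) - 4\right) 2 \left(-23\right) \frac{1}{-4 - 23} = \left(\left(0 - 6\right) - 4\right) 2 \left(-23\right) \frac{1}{-27} = \left(\left(0 - 6\right) - 4\right) 2 \left(-23\right) \left(- \frac{1}{27}\right) = \left(-6 - 4\right) \frac{46}{27} = \left(-10\right) \frac{46}{27} = - \frac{460}{27}$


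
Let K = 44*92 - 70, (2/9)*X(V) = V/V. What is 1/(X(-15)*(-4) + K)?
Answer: 1/3960 ≈ 0.00025253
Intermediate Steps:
X(V) = 9/2 (X(V) = 9*(V/V)/2 = (9/2)*1 = 9/2)
K = 3978 (K = 4048 - 70 = 3978)
1/(X(-15)*(-4) + K) = 1/((9/2)*(-4) + 3978) = 1/(-18 + 3978) = 1/3960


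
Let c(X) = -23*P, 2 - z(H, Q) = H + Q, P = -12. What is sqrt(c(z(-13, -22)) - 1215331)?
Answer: I*sqrt(1215055) ≈ 1102.3*I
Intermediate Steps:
z(H, Q) = 2 - H - Q (z(H, Q) = 2 - (H + Q) = 2 + (-H - Q) = 2 - H - Q)
c(X) = 276 (c(X) = -23*(-12) = 276)
sqrt(c(z(-13, -22)) - 1215331) = sqrt(276 - 1215331) = sqrt(-1215055) = I*sqrt(1215055)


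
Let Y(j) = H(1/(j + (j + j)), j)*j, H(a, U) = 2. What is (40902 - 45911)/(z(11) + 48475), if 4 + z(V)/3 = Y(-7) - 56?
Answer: -5009/48253 ≈ -0.10381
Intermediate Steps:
Y(j) = 2*j
z(V) = -222 (z(V) = -12 + 3*(2*(-7) - 56) = -12 + 3*(-14 - 56) = -12 + 3*(-70) = -12 - 210 = -222)
(40902 - 45911)/(z(11) + 48475) = (40902 - 45911)/(-222 + 48475) = -5009/48253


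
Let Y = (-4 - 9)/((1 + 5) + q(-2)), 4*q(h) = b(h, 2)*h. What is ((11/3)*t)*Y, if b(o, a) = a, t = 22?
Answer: -3146/15 ≈ -209.73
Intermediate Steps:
q(h) = h/2 (q(h) = (2*h)/4 = h/2)
Y = -13/5 (Y = (-4 - 9)/((1 + 5) + (1/2)*(-2)) = -13/(6 - 1) = -13/5 ≈ -2.6000)
((11/3)*t)*Y = ((11/3)*22)*(-13/5) = (242/3)*(-13/5) = -3146/15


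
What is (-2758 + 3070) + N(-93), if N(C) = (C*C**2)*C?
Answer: 74805513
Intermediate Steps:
N(C) = C**4 (N(C) = C**3*C = C**4)
(-2758 + 3070) + N(-93) = (-2758 + 3070) + (-93)**4 = 312 + 74805201 = 74805513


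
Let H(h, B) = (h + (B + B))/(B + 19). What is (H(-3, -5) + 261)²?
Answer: 13256881/196 ≈ 67637.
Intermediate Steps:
H(h, B) = (h + 2*B)/(19 + B)
(H(-3, -5) + 261)² = ((-3 + 2*(-5))/(19 - 5) + 261)² = ((-3 - 10)/14 + 261)² = ((1/14)*(-13) + 261)² = (-13/14 + 261)² = (3641/14)² = 13256881/196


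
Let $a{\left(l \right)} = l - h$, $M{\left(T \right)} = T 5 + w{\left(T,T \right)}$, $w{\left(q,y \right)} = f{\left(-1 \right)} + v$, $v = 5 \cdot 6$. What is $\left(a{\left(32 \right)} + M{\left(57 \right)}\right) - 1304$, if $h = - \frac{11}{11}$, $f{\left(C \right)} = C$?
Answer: $-957$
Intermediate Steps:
$h = -1$ ($h = \left(-11\right) \frac{1}{11} = -1$)
$v = 30$
$w{\left(q,y \right)} = 29$ ($w{\left(q,y \right)} = -1 + 30 = 29$)
$M{\left(T \right)} = 29 + 5 T$ ($M{\left(T \right)} = T 5 + 29 = 5 T + 29 = 29 + 5 T$)
$a{\left(l \right)} = 1 + l$ ($a{\left(l \right)} = l - -1 = l + 1 = 1 + l$)
$\left(a{\left(32 \right)} + M{\left(57 \right)}\right) - 1304 = \left(\left(1 + 32\right) + \left(29 + 5 \cdot 57\right)\right) - 1304 = \left(33 + \left(29 + 285\right)\right) - 1304 = \left(33 + 314\right) - 1304 = 347 - 1304 = -957$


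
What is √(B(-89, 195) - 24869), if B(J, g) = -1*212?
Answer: I*√25081 ≈ 158.37*I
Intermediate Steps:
B(J, g) = -212
√(B(-89, 195) - 24869) = √(-212 - 24869) = √(-25081) = I*√25081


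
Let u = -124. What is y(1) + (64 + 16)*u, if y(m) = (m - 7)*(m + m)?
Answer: -9932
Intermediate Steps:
y(m) = 2*m*(-7 + m) (y(m) = (-7 + m)*(2*m) = 2*m*(-7 + m))
y(1) + (64 + 16)*u = 2*1*(-7 + 1) + (64 + 16)*(-124) = 2*1*(-6) + 80*(-124) = -12 - 9920 = -9932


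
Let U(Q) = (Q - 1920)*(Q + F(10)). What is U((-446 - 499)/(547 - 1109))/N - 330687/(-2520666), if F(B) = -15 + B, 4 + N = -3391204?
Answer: 19396014531374093/149992608367163424 ≈ 0.12931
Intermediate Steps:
N = -3391208 (N = -4 - 3391204 = -3391208)
U(Q) = (-1920 + Q)*(-5 + Q) (U(Q) = (Q - 1920)*(Q + (-15 + 10)) = (-1920 + Q)*(Q - 5) = (-1920 + Q)*(-5 + Q))
U((-446 - 499)/(547 - 1109))/N - 330687/(-2520666) = (9600 + ((-446 - 499)/(547 - 1109))**2 - 1925*(-446 - 499)/(547 - 1109))/(-3391208) - 330687/(-2520666) = (9600 + (-945/(-562))**2 - (-1819125)/(-562))*(-1/3391208) - 330687*(-1/2520666) = (9600 + (-945*(-1/562))**2 - (-1819125)*(-1)/562)*(-1/3391208) + 36743/280074 = (9600 + (945/562)**2 - 1925*945/562)*(-1/3391208) + 36743/280074 = (9600 + 893025/315844 - 1819125/562)*(-1/3391208) + 36743/280074 = (2010647175/315844)*(-1/3391208) + 36743/280074 = -2010647175/1071092699552 + 36743/280074 = 19396014531374093/149992608367163424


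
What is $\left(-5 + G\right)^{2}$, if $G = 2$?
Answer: $9$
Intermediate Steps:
$\left(-5 + G\right)^{2} = \left(-5 + 2\right)^{2} = \left(-3\right)^{2} = 9$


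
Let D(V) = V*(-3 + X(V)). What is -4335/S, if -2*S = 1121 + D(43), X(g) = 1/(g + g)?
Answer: 3468/397 ≈ 8.7355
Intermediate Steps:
X(g) = 1/(2*g)
D(V) = V*(-3 + 1/(2*V))
S = -1985/4 (S = -(1121 + (½ - 3*43))/2 = -(1121 + (½ - 129))/2 = -(1121 - 257/2)/2 = -½*1985/2 = -1985/4 ≈ -496.25)
-4335/S = -4335/(-1985/4) = -4335*(-4/1985) = 3468/397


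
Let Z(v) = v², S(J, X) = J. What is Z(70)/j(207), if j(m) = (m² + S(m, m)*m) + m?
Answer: 980/17181 ≈ 0.057040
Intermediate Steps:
j(m) = m + 2*m² (j(m) = (m² + m*m) + m = (m² + m²) + m = 2*m² + m = m + 2*m²)
Z(70)/j(207) = 70²/((207*(1 + 2*207))) = 4900/((207*(1 + 414))) = 4900/((207*415)) = 4900/85905 = 4900*(1/85905) = 980/17181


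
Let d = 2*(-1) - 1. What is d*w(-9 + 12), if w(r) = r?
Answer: -9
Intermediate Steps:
d = -3 (d = -2 - 1 = -3)
d*w(-9 + 12) = -3*(-9 + 12) = -3*3 = -9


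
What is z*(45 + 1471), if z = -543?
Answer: -823188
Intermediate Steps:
z*(45 + 1471) = -543*(45 + 1471) = -543*1516 = -823188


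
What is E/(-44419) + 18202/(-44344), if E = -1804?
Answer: -364259031/984858068 ≈ -0.36986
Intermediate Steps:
E/(-44419) + 18202/(-44344) = -1804/(-44419) + 18202/(-44344) = -1804*(-1/44419) + 18202*(-1/44344) = 1804/44419 - 9101/22172 = -364259031/984858068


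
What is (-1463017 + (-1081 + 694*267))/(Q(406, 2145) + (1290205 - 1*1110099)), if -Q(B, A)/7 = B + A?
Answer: -1278800/162249 ≈ -7.8817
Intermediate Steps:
Q(B, A) = -7*A - 7*B (Q(B, A) = -7*(B + A) = -7*(A + B) = -7*A - 7*B)
(-1463017 + (-1081 + 694*267))/(Q(406, 2145) + (1290205 - 1*1110099)) = (-1463017 + (-1081 + 694*267))/((-7*2145 - 7*406) + (1290205 - 1*1110099)) = (-1463017 + (-1081 + 185298))/((-15015 - 2842) + (1290205 - 1110099)) = (-1463017 + 184217)/(-17857 + 180106) = -1278800/162249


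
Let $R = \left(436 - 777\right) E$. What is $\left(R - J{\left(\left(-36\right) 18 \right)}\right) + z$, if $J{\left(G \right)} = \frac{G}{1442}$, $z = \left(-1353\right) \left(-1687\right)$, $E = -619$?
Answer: $\frac{1797878714}{721} \approx 2.4936 \cdot 10^{6}$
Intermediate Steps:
$z = 2282511$
$J{\left(G \right)} = \frac{G}{1442}$ ($J{\left(G \right)} = G \frac{1}{1442} = \frac{G}{1442}$)
$R = 211079$ ($R = \left(436 - 777\right) \left(-619\right) = \left(-341\right) \left(-619\right) = 211079$)
$\left(R - J{\left(\left(-36\right) 18 \right)}\right) + z = \left(211079 - \frac{\left(-36\right) 18}{1442}\right) + 2282511 = \left(211079 - \frac{1}{1442} \left(-648\right)\right) + 2282511 = \left(211079 - - \frac{324}{721}\right) + 2282511 = \left(211079 + \frac{324}{721}\right) + 2282511 = \frac{152188283}{721} + 2282511 = \frac{1797878714}{721}$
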